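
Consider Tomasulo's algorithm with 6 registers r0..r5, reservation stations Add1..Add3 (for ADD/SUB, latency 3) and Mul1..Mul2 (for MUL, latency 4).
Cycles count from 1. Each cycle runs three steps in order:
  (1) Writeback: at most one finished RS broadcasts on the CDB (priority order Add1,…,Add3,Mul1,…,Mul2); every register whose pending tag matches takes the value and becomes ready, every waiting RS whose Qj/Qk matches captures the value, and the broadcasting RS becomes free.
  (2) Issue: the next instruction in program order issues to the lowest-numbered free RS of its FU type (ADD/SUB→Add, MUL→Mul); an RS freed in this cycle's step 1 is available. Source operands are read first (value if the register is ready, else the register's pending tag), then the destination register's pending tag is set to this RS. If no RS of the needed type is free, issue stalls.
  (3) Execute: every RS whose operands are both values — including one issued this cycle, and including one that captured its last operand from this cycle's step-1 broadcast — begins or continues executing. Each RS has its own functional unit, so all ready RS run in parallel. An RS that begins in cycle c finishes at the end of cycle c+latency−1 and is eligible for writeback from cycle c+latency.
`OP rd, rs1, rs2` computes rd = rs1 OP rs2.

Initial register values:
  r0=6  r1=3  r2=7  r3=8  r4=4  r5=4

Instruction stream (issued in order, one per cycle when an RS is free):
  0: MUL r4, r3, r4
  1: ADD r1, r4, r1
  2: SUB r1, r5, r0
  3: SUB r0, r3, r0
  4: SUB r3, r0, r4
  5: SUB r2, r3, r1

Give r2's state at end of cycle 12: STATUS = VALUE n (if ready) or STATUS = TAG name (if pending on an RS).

STATUS = TAG Add3

cycle 1: issue MUL r4<-Mul1 // r0:6,r1:3,r2:7,r3:8,r4:Mul1,r5:4
cycle 2: issue ADD r1<-Add1 // r0:6,r1:Add1,r2:7,r3:8,r4:Mul1,r5:4
cycle 3: issue SUB r1<-Add2 // r0:6,r1:Add2,r2:7,r3:8,r4:Mul1,r5:4
cycle 4: issue SUB r0<-Add3 // r0:Add3,r1:Add2,r2:7,r3:8,r4:Mul1,r5:4
cycle 5: CDB Mul1=32; stall // r0:Add3,r1:Add2,r2:7,r3:8,r4:32,r5:4
cycle 6: CDB Add2=-2; issue SUB r3<-Add2 // r0:Add3,r1:-2,r2:7,r3:Add2,r4:32,r5:4
cycle 7: CDB Add3=2; issue SUB r2<-Add3 // r0:2,r1:-2,r2:Add3,r3:Add2,r4:32,r5:4
cycle 8: CDB Add1=35 // r0:2,r1:-2,r2:Add3,r3:Add2,r4:32,r5:4
cycle 9: - // r0:2,r1:-2,r2:Add3,r3:Add2,r4:32,r5:4
cycle 10: CDB Add2=-30 // r0:2,r1:-2,r2:Add3,r3:-30,r4:32,r5:4
cycle 11: - // r0:2,r1:-2,r2:Add3,r3:-30,r4:32,r5:4
cycle 12: - // r0:2,r1:-2,r2:Add3,r3:-30,r4:32,r5:4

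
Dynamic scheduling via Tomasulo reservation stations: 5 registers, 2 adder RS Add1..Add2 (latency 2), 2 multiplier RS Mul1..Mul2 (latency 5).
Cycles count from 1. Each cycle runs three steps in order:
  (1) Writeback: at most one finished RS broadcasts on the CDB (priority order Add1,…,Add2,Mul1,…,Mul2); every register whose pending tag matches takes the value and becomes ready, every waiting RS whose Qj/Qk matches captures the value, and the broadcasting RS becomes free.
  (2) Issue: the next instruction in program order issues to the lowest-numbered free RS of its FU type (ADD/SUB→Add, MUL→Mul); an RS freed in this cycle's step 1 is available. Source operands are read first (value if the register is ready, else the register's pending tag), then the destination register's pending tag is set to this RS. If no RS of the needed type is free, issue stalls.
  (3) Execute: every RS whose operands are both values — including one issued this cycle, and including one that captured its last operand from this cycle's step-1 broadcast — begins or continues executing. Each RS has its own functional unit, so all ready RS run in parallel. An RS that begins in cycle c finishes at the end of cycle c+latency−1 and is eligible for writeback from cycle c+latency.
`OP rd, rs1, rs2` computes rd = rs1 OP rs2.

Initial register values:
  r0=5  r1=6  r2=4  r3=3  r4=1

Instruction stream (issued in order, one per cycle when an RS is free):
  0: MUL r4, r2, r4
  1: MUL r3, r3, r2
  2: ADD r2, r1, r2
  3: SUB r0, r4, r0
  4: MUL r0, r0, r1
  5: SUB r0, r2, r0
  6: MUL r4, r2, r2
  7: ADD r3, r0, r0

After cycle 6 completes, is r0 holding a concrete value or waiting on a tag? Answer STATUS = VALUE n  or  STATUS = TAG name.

c1: issue MUL r4<-Mul1 | r0:5,r1:6,r2:4,r3:3,r4:Mul1
c2: issue MUL r3<-Mul2 | r0:5,r1:6,r2:4,r3:Mul2,r4:Mul1
c3: issue ADD r2<-Add1 | r0:5,r1:6,r2:Add1,r3:Mul2,r4:Mul1
c4: issue SUB r0<-Add2 | r0:Add2,r1:6,r2:Add1,r3:Mul2,r4:Mul1
c5: CDB Add1=10; stall | r0:Add2,r1:6,r2:10,r3:Mul2,r4:Mul1
c6: CDB Mul1=4; issue MUL r0<-Mul1 | r0:Mul1,r1:6,r2:10,r3:Mul2,r4:4

STATUS = TAG Mul1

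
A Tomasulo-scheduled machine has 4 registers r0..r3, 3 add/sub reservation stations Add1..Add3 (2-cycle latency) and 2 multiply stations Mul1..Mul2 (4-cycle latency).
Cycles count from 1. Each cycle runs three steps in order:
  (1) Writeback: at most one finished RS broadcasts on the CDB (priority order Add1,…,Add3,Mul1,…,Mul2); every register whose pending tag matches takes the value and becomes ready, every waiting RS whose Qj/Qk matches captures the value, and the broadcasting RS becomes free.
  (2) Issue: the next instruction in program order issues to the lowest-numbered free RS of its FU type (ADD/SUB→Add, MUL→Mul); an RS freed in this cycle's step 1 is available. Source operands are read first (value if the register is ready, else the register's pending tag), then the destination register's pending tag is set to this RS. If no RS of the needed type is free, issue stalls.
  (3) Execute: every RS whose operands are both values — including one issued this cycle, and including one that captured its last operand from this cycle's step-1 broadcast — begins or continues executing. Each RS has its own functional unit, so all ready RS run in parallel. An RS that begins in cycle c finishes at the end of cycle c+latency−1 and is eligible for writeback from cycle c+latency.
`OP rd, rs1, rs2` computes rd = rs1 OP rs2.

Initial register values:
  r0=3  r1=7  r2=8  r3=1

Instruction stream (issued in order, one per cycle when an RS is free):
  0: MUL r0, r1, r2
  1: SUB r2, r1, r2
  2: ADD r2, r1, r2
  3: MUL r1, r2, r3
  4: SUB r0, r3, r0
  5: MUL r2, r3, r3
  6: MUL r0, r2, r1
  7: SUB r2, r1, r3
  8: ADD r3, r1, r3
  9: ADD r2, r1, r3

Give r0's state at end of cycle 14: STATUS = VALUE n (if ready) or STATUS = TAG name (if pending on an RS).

STATUS = TAG Mul1

cycle 1: issue MUL r0<-Mul1 // r0:Mul1,r1:7,r2:8,r3:1
cycle 2: issue SUB r2<-Add1 // r0:Mul1,r1:7,r2:Add1,r3:1
cycle 3: issue ADD r2<-Add2 // r0:Mul1,r1:7,r2:Add2,r3:1
cycle 4: CDB Add1=-1; issue MUL r1<-Mul2 // r0:Mul1,r1:Mul2,r2:Add2,r3:1
cycle 5: CDB Mul1=56; issue SUB r0<-Add1 // r0:Add1,r1:Mul2,r2:Add2,r3:1
cycle 6: CDB Add2=6; issue MUL r2<-Mul1 // r0:Add1,r1:Mul2,r2:Mul1,r3:1
cycle 7: CDB Add1=-55; stall // r0:-55,r1:Mul2,r2:Mul1,r3:1
cycle 8: stall // r0:-55,r1:Mul2,r2:Mul1,r3:1
cycle 9: stall // r0:-55,r1:Mul2,r2:Mul1,r3:1
cycle 10: CDB Mul1=1; issue MUL r0<-Mul1 // r0:Mul1,r1:Mul2,r2:1,r3:1
cycle 11: CDB Mul2=6; issue SUB r2<-Add1 // r0:Mul1,r1:6,r2:Add1,r3:1
cycle 12: issue ADD r3<-Add2 // r0:Mul1,r1:6,r2:Add1,r3:Add2
cycle 13: CDB Add1=5; issue ADD r2<-Add1 // r0:Mul1,r1:6,r2:Add1,r3:Add2
cycle 14: CDB Add2=7 // r0:Mul1,r1:6,r2:Add1,r3:7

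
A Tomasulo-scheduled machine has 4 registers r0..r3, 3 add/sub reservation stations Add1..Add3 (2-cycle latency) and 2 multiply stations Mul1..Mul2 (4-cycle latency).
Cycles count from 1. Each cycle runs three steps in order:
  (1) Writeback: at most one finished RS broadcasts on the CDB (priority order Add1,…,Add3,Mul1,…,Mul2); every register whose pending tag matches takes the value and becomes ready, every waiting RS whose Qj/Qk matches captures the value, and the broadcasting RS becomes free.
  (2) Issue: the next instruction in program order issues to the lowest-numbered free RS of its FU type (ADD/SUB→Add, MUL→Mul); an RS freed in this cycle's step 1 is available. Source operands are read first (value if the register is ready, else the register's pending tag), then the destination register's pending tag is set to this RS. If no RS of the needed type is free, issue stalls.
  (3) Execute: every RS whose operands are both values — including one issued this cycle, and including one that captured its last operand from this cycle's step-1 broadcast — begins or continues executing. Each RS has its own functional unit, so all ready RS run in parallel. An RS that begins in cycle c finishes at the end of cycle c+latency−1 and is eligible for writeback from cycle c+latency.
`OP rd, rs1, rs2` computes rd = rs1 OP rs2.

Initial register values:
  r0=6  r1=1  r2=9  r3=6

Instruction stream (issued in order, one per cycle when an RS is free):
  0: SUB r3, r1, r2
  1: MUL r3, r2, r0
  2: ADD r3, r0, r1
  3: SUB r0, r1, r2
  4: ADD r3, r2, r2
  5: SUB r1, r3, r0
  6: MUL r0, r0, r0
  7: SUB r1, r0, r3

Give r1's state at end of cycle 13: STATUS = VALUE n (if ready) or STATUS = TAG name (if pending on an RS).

STATUS = VALUE 46

c1: issue SUB r3<-Add1 | r0:6,r1:1,r2:9,r3:Add1
c2: issue MUL r3<-Mul1 | r0:6,r1:1,r2:9,r3:Mul1
c3: CDB Add1=-8; issue ADD r3<-Add1 | r0:6,r1:1,r2:9,r3:Add1
c4: issue SUB r0<-Add2 | r0:Add2,r1:1,r2:9,r3:Add1
c5: CDB Add1=7; issue ADD r3<-Add1 | r0:Add2,r1:1,r2:9,r3:Add1
c6: CDB Add2=-8; issue SUB r1<-Add2 | r0:-8,r1:Add2,r2:9,r3:Add1
c7: CDB Add1=18; issue MUL r0<-Mul2 | r0:Mul2,r1:Add2,r2:9,r3:18
c8: CDB Mul1=54; issue SUB r1<-Add1 | r0:Mul2,r1:Add1,r2:9,r3:18
c9: CDB Add2=26 | r0:Mul2,r1:Add1,r2:9,r3:18
c10: - | r0:Mul2,r1:Add1,r2:9,r3:18
c11: CDB Mul2=64 | r0:64,r1:Add1,r2:9,r3:18
c12: - | r0:64,r1:Add1,r2:9,r3:18
c13: CDB Add1=46 | r0:64,r1:46,r2:9,r3:18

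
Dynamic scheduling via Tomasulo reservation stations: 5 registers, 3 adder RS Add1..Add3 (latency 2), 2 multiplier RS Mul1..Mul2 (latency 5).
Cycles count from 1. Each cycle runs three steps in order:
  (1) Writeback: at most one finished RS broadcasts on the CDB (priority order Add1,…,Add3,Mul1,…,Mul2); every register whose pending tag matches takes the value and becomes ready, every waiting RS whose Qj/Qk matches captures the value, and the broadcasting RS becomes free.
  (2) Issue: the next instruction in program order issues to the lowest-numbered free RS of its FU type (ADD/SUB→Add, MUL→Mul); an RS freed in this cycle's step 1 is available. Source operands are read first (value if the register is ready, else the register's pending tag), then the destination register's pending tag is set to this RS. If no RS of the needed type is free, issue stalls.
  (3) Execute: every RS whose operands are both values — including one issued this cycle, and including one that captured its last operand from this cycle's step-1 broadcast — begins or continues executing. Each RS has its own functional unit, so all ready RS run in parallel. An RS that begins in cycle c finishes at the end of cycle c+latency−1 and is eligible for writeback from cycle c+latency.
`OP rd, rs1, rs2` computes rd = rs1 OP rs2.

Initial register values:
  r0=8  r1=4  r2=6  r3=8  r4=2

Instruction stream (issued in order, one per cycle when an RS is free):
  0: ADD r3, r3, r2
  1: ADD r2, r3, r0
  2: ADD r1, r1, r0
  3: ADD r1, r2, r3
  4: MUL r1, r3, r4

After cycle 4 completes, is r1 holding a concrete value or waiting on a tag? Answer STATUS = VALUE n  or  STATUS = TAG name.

STATUS = TAG Add3

  c1: issue ADD r3<-Add1  regs: r0:8,r1:4,r2:6,r3:Add1,r4:2
  c2: issue ADD r2<-Add2  regs: r0:8,r1:4,r2:Add2,r3:Add1,r4:2
  c3: CDB Add1=14; issue ADD r1<-Add1  regs: r0:8,r1:Add1,r2:Add2,r3:14,r4:2
  c4: issue ADD r1<-Add3  regs: r0:8,r1:Add3,r2:Add2,r3:14,r4:2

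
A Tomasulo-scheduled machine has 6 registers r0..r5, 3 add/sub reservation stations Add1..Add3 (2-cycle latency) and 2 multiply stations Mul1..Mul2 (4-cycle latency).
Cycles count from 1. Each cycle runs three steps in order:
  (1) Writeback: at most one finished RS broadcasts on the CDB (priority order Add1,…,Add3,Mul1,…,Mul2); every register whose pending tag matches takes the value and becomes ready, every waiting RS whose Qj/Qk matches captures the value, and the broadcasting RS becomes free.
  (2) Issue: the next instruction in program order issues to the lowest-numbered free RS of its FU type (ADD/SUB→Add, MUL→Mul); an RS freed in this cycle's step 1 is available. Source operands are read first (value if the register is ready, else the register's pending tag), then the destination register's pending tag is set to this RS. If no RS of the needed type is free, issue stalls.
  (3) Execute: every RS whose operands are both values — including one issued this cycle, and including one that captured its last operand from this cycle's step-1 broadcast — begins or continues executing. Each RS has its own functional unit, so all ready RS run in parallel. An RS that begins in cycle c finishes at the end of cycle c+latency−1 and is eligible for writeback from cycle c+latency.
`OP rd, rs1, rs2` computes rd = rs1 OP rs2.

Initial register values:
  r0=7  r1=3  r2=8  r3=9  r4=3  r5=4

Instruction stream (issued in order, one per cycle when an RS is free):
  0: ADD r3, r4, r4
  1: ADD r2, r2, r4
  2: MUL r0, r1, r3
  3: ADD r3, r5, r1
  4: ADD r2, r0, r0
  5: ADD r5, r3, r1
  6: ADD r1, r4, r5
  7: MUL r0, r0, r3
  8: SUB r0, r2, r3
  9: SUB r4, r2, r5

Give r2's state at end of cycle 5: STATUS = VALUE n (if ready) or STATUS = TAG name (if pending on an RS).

cycle 1: issue ADD r3<-Add1 // r0:7,r1:3,r2:8,r3:Add1,r4:3,r5:4
cycle 2: issue ADD r2<-Add2 // r0:7,r1:3,r2:Add2,r3:Add1,r4:3,r5:4
cycle 3: CDB Add1=6; issue MUL r0<-Mul1 // r0:Mul1,r1:3,r2:Add2,r3:6,r4:3,r5:4
cycle 4: CDB Add2=11; issue ADD r3<-Add1 // r0:Mul1,r1:3,r2:11,r3:Add1,r4:3,r5:4
cycle 5: issue ADD r2<-Add2 // r0:Mul1,r1:3,r2:Add2,r3:Add1,r4:3,r5:4

STATUS = TAG Add2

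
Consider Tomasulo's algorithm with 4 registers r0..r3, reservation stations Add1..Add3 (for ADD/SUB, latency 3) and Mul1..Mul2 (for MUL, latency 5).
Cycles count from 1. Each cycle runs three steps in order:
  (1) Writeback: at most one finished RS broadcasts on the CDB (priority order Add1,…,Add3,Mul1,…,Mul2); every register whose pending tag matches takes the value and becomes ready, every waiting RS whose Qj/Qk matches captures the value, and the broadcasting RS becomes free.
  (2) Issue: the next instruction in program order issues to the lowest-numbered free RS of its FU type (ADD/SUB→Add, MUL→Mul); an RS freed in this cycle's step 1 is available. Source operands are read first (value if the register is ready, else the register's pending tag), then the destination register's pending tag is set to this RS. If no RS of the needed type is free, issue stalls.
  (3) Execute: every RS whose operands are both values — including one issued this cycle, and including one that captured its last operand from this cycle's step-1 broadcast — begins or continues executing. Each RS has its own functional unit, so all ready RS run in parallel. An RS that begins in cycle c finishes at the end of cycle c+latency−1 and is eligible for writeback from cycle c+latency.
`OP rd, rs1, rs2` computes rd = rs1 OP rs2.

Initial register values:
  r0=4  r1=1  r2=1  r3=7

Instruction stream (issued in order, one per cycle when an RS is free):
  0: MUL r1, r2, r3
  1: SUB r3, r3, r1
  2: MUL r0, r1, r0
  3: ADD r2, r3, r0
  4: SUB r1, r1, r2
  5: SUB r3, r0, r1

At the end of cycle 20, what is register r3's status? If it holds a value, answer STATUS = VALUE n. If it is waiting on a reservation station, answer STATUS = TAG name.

cycle 1: issue MUL r1<-Mul1 // r0:4,r1:Mul1,r2:1,r3:7
cycle 2: issue SUB r3<-Add1 // r0:4,r1:Mul1,r2:1,r3:Add1
cycle 3: issue MUL r0<-Mul2 // r0:Mul2,r1:Mul1,r2:1,r3:Add1
cycle 4: issue ADD r2<-Add2 // r0:Mul2,r1:Mul1,r2:Add2,r3:Add1
cycle 5: issue SUB r1<-Add3 // r0:Mul2,r1:Add3,r2:Add2,r3:Add1
cycle 6: CDB Mul1=7; stall // r0:Mul2,r1:Add3,r2:Add2,r3:Add1
cycle 7: stall // r0:Mul2,r1:Add3,r2:Add2,r3:Add1
cycle 8: stall // r0:Mul2,r1:Add3,r2:Add2,r3:Add1
cycle 9: CDB Add1=0; issue SUB r3<-Add1 // r0:Mul2,r1:Add3,r2:Add2,r3:Add1
cycle 10: - // r0:Mul2,r1:Add3,r2:Add2,r3:Add1
cycle 11: CDB Mul2=28 // r0:28,r1:Add3,r2:Add2,r3:Add1
cycle 12: - // r0:28,r1:Add3,r2:Add2,r3:Add1
cycle 13: - // r0:28,r1:Add3,r2:Add2,r3:Add1
cycle 14: CDB Add2=28 // r0:28,r1:Add3,r2:28,r3:Add1
cycle 15: - // r0:28,r1:Add3,r2:28,r3:Add1
cycle 16: - // r0:28,r1:Add3,r2:28,r3:Add1
cycle 17: CDB Add3=-21 // r0:28,r1:-21,r2:28,r3:Add1
cycle 18: - // r0:28,r1:-21,r2:28,r3:Add1
cycle 19: - // r0:28,r1:-21,r2:28,r3:Add1
cycle 20: CDB Add1=49 // r0:28,r1:-21,r2:28,r3:49

STATUS = VALUE 49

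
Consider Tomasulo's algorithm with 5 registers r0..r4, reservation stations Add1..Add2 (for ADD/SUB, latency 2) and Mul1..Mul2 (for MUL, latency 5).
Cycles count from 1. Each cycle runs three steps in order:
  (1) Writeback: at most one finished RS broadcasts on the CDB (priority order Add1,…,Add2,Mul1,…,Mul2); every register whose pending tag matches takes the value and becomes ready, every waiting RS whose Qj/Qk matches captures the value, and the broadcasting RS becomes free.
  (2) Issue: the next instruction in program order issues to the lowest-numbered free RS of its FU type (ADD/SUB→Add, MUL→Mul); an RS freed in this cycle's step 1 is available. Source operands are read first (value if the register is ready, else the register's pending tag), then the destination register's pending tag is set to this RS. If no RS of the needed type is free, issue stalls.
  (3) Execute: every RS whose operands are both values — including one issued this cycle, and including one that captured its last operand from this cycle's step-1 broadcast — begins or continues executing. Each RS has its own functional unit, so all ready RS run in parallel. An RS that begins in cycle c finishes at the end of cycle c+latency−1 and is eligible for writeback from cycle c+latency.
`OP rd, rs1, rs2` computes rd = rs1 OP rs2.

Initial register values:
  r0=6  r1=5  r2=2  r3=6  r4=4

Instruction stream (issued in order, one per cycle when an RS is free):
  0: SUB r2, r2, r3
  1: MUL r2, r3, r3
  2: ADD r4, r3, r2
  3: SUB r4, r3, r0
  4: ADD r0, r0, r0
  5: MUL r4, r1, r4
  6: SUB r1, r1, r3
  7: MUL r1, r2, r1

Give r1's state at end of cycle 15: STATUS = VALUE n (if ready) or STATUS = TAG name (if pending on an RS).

  c1: issue SUB r2<-Add1  regs: r0:6,r1:5,r2:Add1,r3:6,r4:4
  c2: issue MUL r2<-Mul1  regs: r0:6,r1:5,r2:Mul1,r3:6,r4:4
  c3: CDB Add1=-4; issue ADD r4<-Add1  regs: r0:6,r1:5,r2:Mul1,r3:6,r4:Add1
  c4: issue SUB r4<-Add2  regs: r0:6,r1:5,r2:Mul1,r3:6,r4:Add2
  c5: stall  regs: r0:6,r1:5,r2:Mul1,r3:6,r4:Add2
  c6: CDB Add2=0; issue ADD r0<-Add2  regs: r0:Add2,r1:5,r2:Mul1,r3:6,r4:0
  c7: CDB Mul1=36; issue MUL r4<-Mul1  regs: r0:Add2,r1:5,r2:36,r3:6,r4:Mul1
  c8: CDB Add2=12; issue SUB r1<-Add2  regs: r0:12,r1:Add2,r2:36,r3:6,r4:Mul1
  c9: CDB Add1=42; issue MUL r1<-Mul2  regs: r0:12,r1:Mul2,r2:36,r3:6,r4:Mul1
  c10: CDB Add2=-1  regs: r0:12,r1:Mul2,r2:36,r3:6,r4:Mul1
  c11: -  regs: r0:12,r1:Mul2,r2:36,r3:6,r4:Mul1
  c12: CDB Mul1=0  regs: r0:12,r1:Mul2,r2:36,r3:6,r4:0
  c13: -  regs: r0:12,r1:Mul2,r2:36,r3:6,r4:0
  c14: -  regs: r0:12,r1:Mul2,r2:36,r3:6,r4:0
  c15: CDB Mul2=-36  regs: r0:12,r1:-36,r2:36,r3:6,r4:0

STATUS = VALUE -36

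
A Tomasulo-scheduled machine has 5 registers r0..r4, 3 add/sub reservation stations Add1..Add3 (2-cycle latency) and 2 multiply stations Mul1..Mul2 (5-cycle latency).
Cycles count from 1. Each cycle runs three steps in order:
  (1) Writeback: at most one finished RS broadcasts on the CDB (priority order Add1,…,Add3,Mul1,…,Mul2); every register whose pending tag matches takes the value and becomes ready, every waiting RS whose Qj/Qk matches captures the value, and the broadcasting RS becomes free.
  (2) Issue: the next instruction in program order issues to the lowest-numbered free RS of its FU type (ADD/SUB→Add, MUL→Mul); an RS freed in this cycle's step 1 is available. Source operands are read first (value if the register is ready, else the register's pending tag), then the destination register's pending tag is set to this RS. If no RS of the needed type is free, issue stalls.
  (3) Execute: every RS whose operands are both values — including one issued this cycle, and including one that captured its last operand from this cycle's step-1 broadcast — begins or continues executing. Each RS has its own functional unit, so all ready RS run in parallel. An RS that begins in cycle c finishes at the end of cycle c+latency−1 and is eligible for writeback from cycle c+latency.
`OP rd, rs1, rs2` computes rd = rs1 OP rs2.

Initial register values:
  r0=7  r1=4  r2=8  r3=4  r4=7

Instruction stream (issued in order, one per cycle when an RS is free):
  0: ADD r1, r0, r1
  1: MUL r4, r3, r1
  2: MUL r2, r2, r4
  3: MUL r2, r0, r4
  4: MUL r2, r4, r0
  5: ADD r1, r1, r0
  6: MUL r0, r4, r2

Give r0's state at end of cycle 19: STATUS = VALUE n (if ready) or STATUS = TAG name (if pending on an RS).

c1: issue ADD r1<-Add1 | r0:7,r1:Add1,r2:8,r3:4,r4:7
c2: issue MUL r4<-Mul1 | r0:7,r1:Add1,r2:8,r3:4,r4:Mul1
c3: CDB Add1=11; issue MUL r2<-Mul2 | r0:7,r1:11,r2:Mul2,r3:4,r4:Mul1
c4: stall | r0:7,r1:11,r2:Mul2,r3:4,r4:Mul1
c5: stall | r0:7,r1:11,r2:Mul2,r3:4,r4:Mul1
c6: stall | r0:7,r1:11,r2:Mul2,r3:4,r4:Mul1
c7: stall | r0:7,r1:11,r2:Mul2,r3:4,r4:Mul1
c8: CDB Mul1=44; issue MUL r2<-Mul1 | r0:7,r1:11,r2:Mul1,r3:4,r4:44
c9: stall | r0:7,r1:11,r2:Mul1,r3:4,r4:44
c10: stall | r0:7,r1:11,r2:Mul1,r3:4,r4:44
c11: stall | r0:7,r1:11,r2:Mul1,r3:4,r4:44
c12: stall | r0:7,r1:11,r2:Mul1,r3:4,r4:44
c13: CDB Mul1=308; issue MUL r2<-Mul1 | r0:7,r1:11,r2:Mul1,r3:4,r4:44
c14: CDB Mul2=352; issue ADD r1<-Add1 | r0:7,r1:Add1,r2:Mul1,r3:4,r4:44
c15: issue MUL r0<-Mul2 | r0:Mul2,r1:Add1,r2:Mul1,r3:4,r4:44
c16: CDB Add1=18 | r0:Mul2,r1:18,r2:Mul1,r3:4,r4:44
c17: - | r0:Mul2,r1:18,r2:Mul1,r3:4,r4:44
c18: CDB Mul1=308 | r0:Mul2,r1:18,r2:308,r3:4,r4:44
c19: - | r0:Mul2,r1:18,r2:308,r3:4,r4:44

STATUS = TAG Mul2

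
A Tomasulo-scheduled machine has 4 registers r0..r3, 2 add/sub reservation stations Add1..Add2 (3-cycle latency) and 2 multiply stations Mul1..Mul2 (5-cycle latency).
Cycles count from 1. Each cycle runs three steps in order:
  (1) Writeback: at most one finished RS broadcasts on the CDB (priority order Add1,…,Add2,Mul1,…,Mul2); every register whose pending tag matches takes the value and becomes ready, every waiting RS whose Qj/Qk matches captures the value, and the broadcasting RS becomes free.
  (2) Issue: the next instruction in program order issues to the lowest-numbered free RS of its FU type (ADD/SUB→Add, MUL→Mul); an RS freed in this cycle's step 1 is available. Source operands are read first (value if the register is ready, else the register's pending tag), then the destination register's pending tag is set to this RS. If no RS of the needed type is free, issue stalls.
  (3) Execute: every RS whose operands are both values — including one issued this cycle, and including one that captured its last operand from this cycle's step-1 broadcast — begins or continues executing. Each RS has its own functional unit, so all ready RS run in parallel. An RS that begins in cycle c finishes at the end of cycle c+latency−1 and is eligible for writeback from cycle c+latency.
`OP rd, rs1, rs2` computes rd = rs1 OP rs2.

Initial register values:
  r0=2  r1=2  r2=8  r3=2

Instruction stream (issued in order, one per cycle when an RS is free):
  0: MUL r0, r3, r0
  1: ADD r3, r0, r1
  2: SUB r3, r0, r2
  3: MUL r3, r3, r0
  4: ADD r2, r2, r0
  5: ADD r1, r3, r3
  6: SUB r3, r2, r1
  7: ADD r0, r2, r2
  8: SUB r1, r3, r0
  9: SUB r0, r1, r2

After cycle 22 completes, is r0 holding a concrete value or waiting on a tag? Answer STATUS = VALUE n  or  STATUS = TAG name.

STATUS = TAG Add2

cycle 1: issue MUL r0<-Mul1 // r0:Mul1,r1:2,r2:8,r3:2
cycle 2: issue ADD r3<-Add1 // r0:Mul1,r1:2,r2:8,r3:Add1
cycle 3: issue SUB r3<-Add2 // r0:Mul1,r1:2,r2:8,r3:Add2
cycle 4: issue MUL r3<-Mul2 // r0:Mul1,r1:2,r2:8,r3:Mul2
cycle 5: stall // r0:Mul1,r1:2,r2:8,r3:Mul2
cycle 6: CDB Mul1=4; stall // r0:4,r1:2,r2:8,r3:Mul2
cycle 7: stall // r0:4,r1:2,r2:8,r3:Mul2
cycle 8: stall // r0:4,r1:2,r2:8,r3:Mul2
cycle 9: CDB Add1=6; issue ADD r2<-Add1 // r0:4,r1:2,r2:Add1,r3:Mul2
cycle 10: CDB Add2=-4; issue ADD r1<-Add2 // r0:4,r1:Add2,r2:Add1,r3:Mul2
cycle 11: stall // r0:4,r1:Add2,r2:Add1,r3:Mul2
cycle 12: CDB Add1=12; issue SUB r3<-Add1 // r0:4,r1:Add2,r2:12,r3:Add1
cycle 13: stall // r0:4,r1:Add2,r2:12,r3:Add1
cycle 14: stall // r0:4,r1:Add2,r2:12,r3:Add1
cycle 15: CDB Mul2=-16; stall // r0:4,r1:Add2,r2:12,r3:Add1
cycle 16: stall // r0:4,r1:Add2,r2:12,r3:Add1
cycle 17: stall // r0:4,r1:Add2,r2:12,r3:Add1
cycle 18: CDB Add2=-32; issue ADD r0<-Add2 // r0:Add2,r1:-32,r2:12,r3:Add1
cycle 19: stall // r0:Add2,r1:-32,r2:12,r3:Add1
cycle 20: stall // r0:Add2,r1:-32,r2:12,r3:Add1
cycle 21: CDB Add1=44; issue SUB r1<-Add1 // r0:Add2,r1:Add1,r2:12,r3:44
cycle 22: CDB Add2=24; issue SUB r0<-Add2 // r0:Add2,r1:Add1,r2:12,r3:44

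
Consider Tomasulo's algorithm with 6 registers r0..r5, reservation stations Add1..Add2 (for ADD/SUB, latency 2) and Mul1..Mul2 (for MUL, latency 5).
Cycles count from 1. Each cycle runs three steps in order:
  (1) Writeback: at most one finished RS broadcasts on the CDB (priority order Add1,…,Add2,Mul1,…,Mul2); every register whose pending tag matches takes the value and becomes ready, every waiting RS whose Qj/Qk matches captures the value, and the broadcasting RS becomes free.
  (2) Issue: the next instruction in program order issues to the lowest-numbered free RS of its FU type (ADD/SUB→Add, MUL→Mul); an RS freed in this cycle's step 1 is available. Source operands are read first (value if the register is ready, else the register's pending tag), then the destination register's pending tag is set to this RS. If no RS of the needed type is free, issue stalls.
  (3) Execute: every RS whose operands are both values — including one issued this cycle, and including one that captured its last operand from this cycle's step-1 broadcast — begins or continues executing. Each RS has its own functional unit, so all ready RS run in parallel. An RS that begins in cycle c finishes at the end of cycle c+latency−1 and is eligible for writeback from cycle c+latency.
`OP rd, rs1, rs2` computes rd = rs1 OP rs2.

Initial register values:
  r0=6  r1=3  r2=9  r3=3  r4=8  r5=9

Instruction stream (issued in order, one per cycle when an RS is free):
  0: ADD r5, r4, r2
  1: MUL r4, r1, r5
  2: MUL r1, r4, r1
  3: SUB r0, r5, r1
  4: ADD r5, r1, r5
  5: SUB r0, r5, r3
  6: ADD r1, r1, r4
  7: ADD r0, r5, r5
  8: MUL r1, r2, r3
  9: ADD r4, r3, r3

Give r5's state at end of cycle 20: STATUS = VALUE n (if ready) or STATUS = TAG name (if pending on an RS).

cycle 1: issue ADD r5<-Add1 // r0:6,r1:3,r2:9,r3:3,r4:8,r5:Add1
cycle 2: issue MUL r4<-Mul1 // r0:6,r1:3,r2:9,r3:3,r4:Mul1,r5:Add1
cycle 3: CDB Add1=17; issue MUL r1<-Mul2 // r0:6,r1:Mul2,r2:9,r3:3,r4:Mul1,r5:17
cycle 4: issue SUB r0<-Add1 // r0:Add1,r1:Mul2,r2:9,r3:3,r4:Mul1,r5:17
cycle 5: issue ADD r5<-Add2 // r0:Add1,r1:Mul2,r2:9,r3:3,r4:Mul1,r5:Add2
cycle 6: stall // r0:Add1,r1:Mul2,r2:9,r3:3,r4:Mul1,r5:Add2
cycle 7: stall // r0:Add1,r1:Mul2,r2:9,r3:3,r4:Mul1,r5:Add2
cycle 8: CDB Mul1=51; stall // r0:Add1,r1:Mul2,r2:9,r3:3,r4:51,r5:Add2
cycle 9: stall // r0:Add1,r1:Mul2,r2:9,r3:3,r4:51,r5:Add2
cycle 10: stall // r0:Add1,r1:Mul2,r2:9,r3:3,r4:51,r5:Add2
cycle 11: stall // r0:Add1,r1:Mul2,r2:9,r3:3,r4:51,r5:Add2
cycle 12: stall // r0:Add1,r1:Mul2,r2:9,r3:3,r4:51,r5:Add2
cycle 13: CDB Mul2=153; stall // r0:Add1,r1:153,r2:9,r3:3,r4:51,r5:Add2
cycle 14: stall // r0:Add1,r1:153,r2:9,r3:3,r4:51,r5:Add2
cycle 15: CDB Add1=-136; issue SUB r0<-Add1 // r0:Add1,r1:153,r2:9,r3:3,r4:51,r5:Add2
cycle 16: CDB Add2=170; issue ADD r1<-Add2 // r0:Add1,r1:Add2,r2:9,r3:3,r4:51,r5:170
cycle 17: stall // r0:Add1,r1:Add2,r2:9,r3:3,r4:51,r5:170
cycle 18: CDB Add1=167; issue ADD r0<-Add1 // r0:Add1,r1:Add2,r2:9,r3:3,r4:51,r5:170
cycle 19: CDB Add2=204; issue MUL r1<-Mul1 // r0:Add1,r1:Mul1,r2:9,r3:3,r4:51,r5:170
cycle 20: CDB Add1=340; issue ADD r4<-Add1 // r0:340,r1:Mul1,r2:9,r3:3,r4:Add1,r5:170

STATUS = VALUE 170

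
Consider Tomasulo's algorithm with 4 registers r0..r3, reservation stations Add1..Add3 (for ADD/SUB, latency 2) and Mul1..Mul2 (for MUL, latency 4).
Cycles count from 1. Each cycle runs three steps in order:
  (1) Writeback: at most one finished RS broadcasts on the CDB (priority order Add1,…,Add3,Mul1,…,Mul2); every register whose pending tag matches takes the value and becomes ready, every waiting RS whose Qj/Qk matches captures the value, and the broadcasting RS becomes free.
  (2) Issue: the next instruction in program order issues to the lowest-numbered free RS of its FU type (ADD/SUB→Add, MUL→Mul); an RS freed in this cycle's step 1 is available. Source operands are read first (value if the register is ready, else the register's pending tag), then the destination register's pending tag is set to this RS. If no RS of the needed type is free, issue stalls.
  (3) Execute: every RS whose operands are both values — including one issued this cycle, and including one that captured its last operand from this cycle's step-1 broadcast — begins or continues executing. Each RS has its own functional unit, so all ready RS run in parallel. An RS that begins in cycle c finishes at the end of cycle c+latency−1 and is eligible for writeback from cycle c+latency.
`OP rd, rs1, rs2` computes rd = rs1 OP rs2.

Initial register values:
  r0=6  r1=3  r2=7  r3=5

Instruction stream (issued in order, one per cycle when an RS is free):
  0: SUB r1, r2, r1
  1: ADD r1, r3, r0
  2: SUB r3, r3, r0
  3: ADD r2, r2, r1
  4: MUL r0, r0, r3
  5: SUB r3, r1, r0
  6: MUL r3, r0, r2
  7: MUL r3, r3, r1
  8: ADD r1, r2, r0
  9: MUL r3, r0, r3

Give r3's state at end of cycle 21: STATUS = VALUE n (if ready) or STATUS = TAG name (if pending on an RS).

STATUS = VALUE 7128

  c1: issue SUB r1<-Add1  regs: r0:6,r1:Add1,r2:7,r3:5
  c2: issue ADD r1<-Add2  regs: r0:6,r1:Add2,r2:7,r3:5
  c3: CDB Add1=4; issue SUB r3<-Add1  regs: r0:6,r1:Add2,r2:7,r3:Add1
  c4: CDB Add2=11; issue ADD r2<-Add2  regs: r0:6,r1:11,r2:Add2,r3:Add1
  c5: CDB Add1=-1; issue MUL r0<-Mul1  regs: r0:Mul1,r1:11,r2:Add2,r3:-1
  c6: CDB Add2=18; issue SUB r3<-Add1  regs: r0:Mul1,r1:11,r2:18,r3:Add1
  c7: issue MUL r3<-Mul2  regs: r0:Mul1,r1:11,r2:18,r3:Mul2
  c8: stall  regs: r0:Mul1,r1:11,r2:18,r3:Mul2
  c9: CDB Mul1=-6; issue MUL r3<-Mul1  regs: r0:-6,r1:11,r2:18,r3:Mul1
  c10: issue ADD r1<-Add2  regs: r0:-6,r1:Add2,r2:18,r3:Mul1
  c11: CDB Add1=17; stall  regs: r0:-6,r1:Add2,r2:18,r3:Mul1
  c12: CDB Add2=12; stall  regs: r0:-6,r1:12,r2:18,r3:Mul1
  c13: CDB Mul2=-108; issue MUL r3<-Mul2  regs: r0:-6,r1:12,r2:18,r3:Mul2
  c14: -  regs: r0:-6,r1:12,r2:18,r3:Mul2
  c15: -  regs: r0:-6,r1:12,r2:18,r3:Mul2
  c16: -  regs: r0:-6,r1:12,r2:18,r3:Mul2
  c17: CDB Mul1=-1188  regs: r0:-6,r1:12,r2:18,r3:Mul2
  c18: -  regs: r0:-6,r1:12,r2:18,r3:Mul2
  c19: -  regs: r0:-6,r1:12,r2:18,r3:Mul2
  c20: -  regs: r0:-6,r1:12,r2:18,r3:Mul2
  c21: CDB Mul2=7128  regs: r0:-6,r1:12,r2:18,r3:7128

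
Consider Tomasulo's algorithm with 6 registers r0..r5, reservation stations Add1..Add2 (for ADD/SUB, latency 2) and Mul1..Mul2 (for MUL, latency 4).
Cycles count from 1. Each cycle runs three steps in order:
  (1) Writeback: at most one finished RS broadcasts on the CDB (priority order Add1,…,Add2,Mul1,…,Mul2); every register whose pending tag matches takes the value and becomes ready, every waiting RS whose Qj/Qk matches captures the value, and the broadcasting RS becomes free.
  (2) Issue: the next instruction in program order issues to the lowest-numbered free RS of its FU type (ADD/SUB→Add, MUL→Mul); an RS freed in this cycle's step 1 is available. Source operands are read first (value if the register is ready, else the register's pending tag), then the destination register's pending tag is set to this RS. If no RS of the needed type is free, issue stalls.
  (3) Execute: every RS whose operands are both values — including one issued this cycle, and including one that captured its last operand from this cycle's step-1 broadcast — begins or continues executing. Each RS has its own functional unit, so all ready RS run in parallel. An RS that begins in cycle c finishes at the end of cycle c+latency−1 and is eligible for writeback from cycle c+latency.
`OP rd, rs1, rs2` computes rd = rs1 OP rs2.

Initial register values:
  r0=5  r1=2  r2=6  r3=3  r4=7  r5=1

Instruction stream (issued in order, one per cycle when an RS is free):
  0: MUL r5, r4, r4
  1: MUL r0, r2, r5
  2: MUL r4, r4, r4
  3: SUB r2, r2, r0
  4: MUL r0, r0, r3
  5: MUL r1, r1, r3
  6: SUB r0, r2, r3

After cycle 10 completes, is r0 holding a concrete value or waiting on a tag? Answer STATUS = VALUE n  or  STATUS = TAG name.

cycle 1: issue MUL r5<-Mul1 // r0:5,r1:2,r2:6,r3:3,r4:7,r5:Mul1
cycle 2: issue MUL r0<-Mul2 // r0:Mul2,r1:2,r2:6,r3:3,r4:7,r5:Mul1
cycle 3: stall // r0:Mul2,r1:2,r2:6,r3:3,r4:7,r5:Mul1
cycle 4: stall // r0:Mul2,r1:2,r2:6,r3:3,r4:7,r5:Mul1
cycle 5: CDB Mul1=49; issue MUL r4<-Mul1 // r0:Mul2,r1:2,r2:6,r3:3,r4:Mul1,r5:49
cycle 6: issue SUB r2<-Add1 // r0:Mul2,r1:2,r2:Add1,r3:3,r4:Mul1,r5:49
cycle 7: stall // r0:Mul2,r1:2,r2:Add1,r3:3,r4:Mul1,r5:49
cycle 8: stall // r0:Mul2,r1:2,r2:Add1,r3:3,r4:Mul1,r5:49
cycle 9: CDB Mul1=49; issue MUL r0<-Mul1 // r0:Mul1,r1:2,r2:Add1,r3:3,r4:49,r5:49
cycle 10: CDB Mul2=294; issue MUL r1<-Mul2 // r0:Mul1,r1:Mul2,r2:Add1,r3:3,r4:49,r5:49

STATUS = TAG Mul1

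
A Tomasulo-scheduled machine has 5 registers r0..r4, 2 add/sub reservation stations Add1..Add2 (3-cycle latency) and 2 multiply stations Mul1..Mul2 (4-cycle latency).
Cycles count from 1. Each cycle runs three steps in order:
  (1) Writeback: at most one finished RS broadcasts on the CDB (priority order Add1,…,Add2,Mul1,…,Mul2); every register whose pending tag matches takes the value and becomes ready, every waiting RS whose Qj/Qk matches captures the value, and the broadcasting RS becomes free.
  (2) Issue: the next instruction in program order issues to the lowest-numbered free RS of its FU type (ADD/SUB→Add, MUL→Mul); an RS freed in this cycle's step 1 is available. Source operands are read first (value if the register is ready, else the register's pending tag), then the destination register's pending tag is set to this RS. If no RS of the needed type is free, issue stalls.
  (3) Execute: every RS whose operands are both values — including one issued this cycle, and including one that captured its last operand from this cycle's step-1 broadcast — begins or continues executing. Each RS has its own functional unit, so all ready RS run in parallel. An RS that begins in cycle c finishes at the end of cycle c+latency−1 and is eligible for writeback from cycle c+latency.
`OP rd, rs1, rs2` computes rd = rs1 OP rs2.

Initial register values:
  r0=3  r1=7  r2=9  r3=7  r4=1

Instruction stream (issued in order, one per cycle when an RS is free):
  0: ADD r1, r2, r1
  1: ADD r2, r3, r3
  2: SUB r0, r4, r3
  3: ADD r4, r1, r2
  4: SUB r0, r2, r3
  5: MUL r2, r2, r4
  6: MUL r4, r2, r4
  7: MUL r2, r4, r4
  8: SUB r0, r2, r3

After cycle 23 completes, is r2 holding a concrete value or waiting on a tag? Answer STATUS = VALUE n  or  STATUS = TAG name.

STATUS = VALUE 158760000

cycle 1: issue ADD r1<-Add1 // r0:3,r1:Add1,r2:9,r3:7,r4:1
cycle 2: issue ADD r2<-Add2 // r0:3,r1:Add1,r2:Add2,r3:7,r4:1
cycle 3: stall // r0:3,r1:Add1,r2:Add2,r3:7,r4:1
cycle 4: CDB Add1=16; issue SUB r0<-Add1 // r0:Add1,r1:16,r2:Add2,r3:7,r4:1
cycle 5: CDB Add2=14; issue ADD r4<-Add2 // r0:Add1,r1:16,r2:14,r3:7,r4:Add2
cycle 6: stall // r0:Add1,r1:16,r2:14,r3:7,r4:Add2
cycle 7: CDB Add1=-6; issue SUB r0<-Add1 // r0:Add1,r1:16,r2:14,r3:7,r4:Add2
cycle 8: CDB Add2=30; issue MUL r2<-Mul1 // r0:Add1,r1:16,r2:Mul1,r3:7,r4:30
cycle 9: issue MUL r4<-Mul2 // r0:Add1,r1:16,r2:Mul1,r3:7,r4:Mul2
cycle 10: CDB Add1=7; stall // r0:7,r1:16,r2:Mul1,r3:7,r4:Mul2
cycle 11: stall // r0:7,r1:16,r2:Mul1,r3:7,r4:Mul2
cycle 12: CDB Mul1=420; issue MUL r2<-Mul1 // r0:7,r1:16,r2:Mul1,r3:7,r4:Mul2
cycle 13: issue SUB r0<-Add1 // r0:Add1,r1:16,r2:Mul1,r3:7,r4:Mul2
cycle 14: - // r0:Add1,r1:16,r2:Mul1,r3:7,r4:Mul2
cycle 15: - // r0:Add1,r1:16,r2:Mul1,r3:7,r4:Mul2
cycle 16: CDB Mul2=12600 // r0:Add1,r1:16,r2:Mul1,r3:7,r4:12600
cycle 17: - // r0:Add1,r1:16,r2:Mul1,r3:7,r4:12600
cycle 18: - // r0:Add1,r1:16,r2:Mul1,r3:7,r4:12600
cycle 19: - // r0:Add1,r1:16,r2:Mul1,r3:7,r4:12600
cycle 20: CDB Mul1=158760000 // r0:Add1,r1:16,r2:158760000,r3:7,r4:12600
cycle 21: - // r0:Add1,r1:16,r2:158760000,r3:7,r4:12600
cycle 22: - // r0:Add1,r1:16,r2:158760000,r3:7,r4:12600
cycle 23: CDB Add1=158759993 // r0:158759993,r1:16,r2:158760000,r3:7,r4:12600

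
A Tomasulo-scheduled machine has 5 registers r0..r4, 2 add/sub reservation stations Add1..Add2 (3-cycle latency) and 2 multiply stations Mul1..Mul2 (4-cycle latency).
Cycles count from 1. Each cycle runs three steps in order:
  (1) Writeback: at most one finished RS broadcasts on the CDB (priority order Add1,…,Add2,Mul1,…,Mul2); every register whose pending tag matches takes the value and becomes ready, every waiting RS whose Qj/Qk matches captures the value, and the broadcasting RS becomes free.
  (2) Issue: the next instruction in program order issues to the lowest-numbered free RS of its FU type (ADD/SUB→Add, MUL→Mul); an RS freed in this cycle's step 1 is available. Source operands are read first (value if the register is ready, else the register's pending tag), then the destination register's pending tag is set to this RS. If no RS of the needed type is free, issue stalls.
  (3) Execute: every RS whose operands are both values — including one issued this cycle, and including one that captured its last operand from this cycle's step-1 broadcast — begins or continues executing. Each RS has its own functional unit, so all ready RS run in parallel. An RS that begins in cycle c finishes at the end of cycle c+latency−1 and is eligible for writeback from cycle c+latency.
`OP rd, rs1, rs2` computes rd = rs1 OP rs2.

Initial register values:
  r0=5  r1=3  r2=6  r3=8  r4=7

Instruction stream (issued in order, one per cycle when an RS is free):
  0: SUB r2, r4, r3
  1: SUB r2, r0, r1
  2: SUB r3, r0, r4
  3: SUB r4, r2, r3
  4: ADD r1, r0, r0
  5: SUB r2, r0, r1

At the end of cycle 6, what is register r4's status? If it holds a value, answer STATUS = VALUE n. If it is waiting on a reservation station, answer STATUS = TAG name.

STATUS = TAG Add2

cycle 1: issue SUB r2<-Add1 // r0:5,r1:3,r2:Add1,r3:8,r4:7
cycle 2: issue SUB r2<-Add2 // r0:5,r1:3,r2:Add2,r3:8,r4:7
cycle 3: stall // r0:5,r1:3,r2:Add2,r3:8,r4:7
cycle 4: CDB Add1=-1; issue SUB r3<-Add1 // r0:5,r1:3,r2:Add2,r3:Add1,r4:7
cycle 5: CDB Add2=2; issue SUB r4<-Add2 // r0:5,r1:3,r2:2,r3:Add1,r4:Add2
cycle 6: stall // r0:5,r1:3,r2:2,r3:Add1,r4:Add2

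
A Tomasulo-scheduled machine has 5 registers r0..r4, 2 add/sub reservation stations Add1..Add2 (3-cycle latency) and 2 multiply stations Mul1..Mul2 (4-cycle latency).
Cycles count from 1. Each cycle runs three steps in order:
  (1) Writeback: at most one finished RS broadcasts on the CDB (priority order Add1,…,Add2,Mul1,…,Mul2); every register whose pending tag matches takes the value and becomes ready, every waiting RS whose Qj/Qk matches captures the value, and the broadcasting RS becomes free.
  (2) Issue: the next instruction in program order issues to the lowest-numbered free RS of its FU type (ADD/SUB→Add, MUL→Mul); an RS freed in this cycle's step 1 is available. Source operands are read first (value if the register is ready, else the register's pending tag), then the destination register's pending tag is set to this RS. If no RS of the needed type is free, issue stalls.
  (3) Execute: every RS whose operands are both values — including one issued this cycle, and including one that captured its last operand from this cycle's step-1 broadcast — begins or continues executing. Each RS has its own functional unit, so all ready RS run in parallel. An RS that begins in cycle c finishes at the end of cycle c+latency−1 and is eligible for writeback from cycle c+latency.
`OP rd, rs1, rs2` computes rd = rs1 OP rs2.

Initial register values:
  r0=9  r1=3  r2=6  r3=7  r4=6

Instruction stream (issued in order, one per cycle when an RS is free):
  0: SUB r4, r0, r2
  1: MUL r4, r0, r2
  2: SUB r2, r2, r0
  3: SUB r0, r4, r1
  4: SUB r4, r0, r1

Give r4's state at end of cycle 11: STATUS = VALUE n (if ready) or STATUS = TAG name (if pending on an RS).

cycle 1: issue SUB r4<-Add1 // r0:9,r1:3,r2:6,r3:7,r4:Add1
cycle 2: issue MUL r4<-Mul1 // r0:9,r1:3,r2:6,r3:7,r4:Mul1
cycle 3: issue SUB r2<-Add2 // r0:9,r1:3,r2:Add2,r3:7,r4:Mul1
cycle 4: CDB Add1=3; issue SUB r0<-Add1 // r0:Add1,r1:3,r2:Add2,r3:7,r4:Mul1
cycle 5: stall // r0:Add1,r1:3,r2:Add2,r3:7,r4:Mul1
cycle 6: CDB Add2=-3; issue SUB r4<-Add2 // r0:Add1,r1:3,r2:-3,r3:7,r4:Add2
cycle 7: CDB Mul1=54 // r0:Add1,r1:3,r2:-3,r3:7,r4:Add2
cycle 8: - // r0:Add1,r1:3,r2:-3,r3:7,r4:Add2
cycle 9: - // r0:Add1,r1:3,r2:-3,r3:7,r4:Add2
cycle 10: CDB Add1=51 // r0:51,r1:3,r2:-3,r3:7,r4:Add2
cycle 11: - // r0:51,r1:3,r2:-3,r3:7,r4:Add2

STATUS = TAG Add2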